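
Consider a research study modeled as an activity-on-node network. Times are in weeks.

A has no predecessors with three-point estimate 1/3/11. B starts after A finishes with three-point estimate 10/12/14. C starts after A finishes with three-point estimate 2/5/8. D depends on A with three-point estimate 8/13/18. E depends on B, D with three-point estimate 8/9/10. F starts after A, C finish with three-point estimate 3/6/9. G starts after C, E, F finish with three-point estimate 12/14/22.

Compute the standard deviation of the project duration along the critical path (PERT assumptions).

2.91 weeks

te_A = (1 + 4·3 + 11)/6 = 24/6 = 4; σ²_A = ((11−1)/6)² = 2.778
te_B = (10 + 4·12 + 14)/6 = 72/6 = 12; σ²_B = ((14−10)/6)² = 0.444
te_C = (2 + 4·5 + 8)/6 = 30/6 = 5; σ²_C = ((8−2)/6)² = 1.000
te_D = (8 + 4·13 + 18)/6 = 78/6 = 13; σ²_D = ((18−8)/6)² = 2.778
te_E = (8 + 4·9 + 10)/6 = 54/6 = 9; σ²_E = ((10−8)/6)² = 0.111
te_F = (3 + 4·6 + 9)/6 = 36/6 = 6; σ²_F = ((9−3)/6)² = 1.000
te_G = (12 + 4·14 + 22)/6 = 90/6 = 15; σ²_G = ((22−12)/6)² = 2.778

Forward pass:
ES_A = 0; EF_A = 4
ES_B = 4; EF_B = 4+12 = 16
ES_C = 4; EF_C = 4+5 = 9
ES_D = 4; EF_D = 4+13 = 17
ES_E = max(EF_B=16, EF_D=17) = 17; EF_E = 17+9 = 26
ES_F = max(EF_A=4, EF_C=9) = 9; EF_F = 9+6 = 15
ES_G = max(EF_C=9, EF_E=26, EF_F=15) = 26; EF_G = 26+15 = 41
Expected project duration μ = 41 weeks. Critical path: A → D → E → G.

Variance along critical path = 2.778 + 2.778 + 0.111 + 2.778 = 8.444
σ = √8.444 = 2.906 weeks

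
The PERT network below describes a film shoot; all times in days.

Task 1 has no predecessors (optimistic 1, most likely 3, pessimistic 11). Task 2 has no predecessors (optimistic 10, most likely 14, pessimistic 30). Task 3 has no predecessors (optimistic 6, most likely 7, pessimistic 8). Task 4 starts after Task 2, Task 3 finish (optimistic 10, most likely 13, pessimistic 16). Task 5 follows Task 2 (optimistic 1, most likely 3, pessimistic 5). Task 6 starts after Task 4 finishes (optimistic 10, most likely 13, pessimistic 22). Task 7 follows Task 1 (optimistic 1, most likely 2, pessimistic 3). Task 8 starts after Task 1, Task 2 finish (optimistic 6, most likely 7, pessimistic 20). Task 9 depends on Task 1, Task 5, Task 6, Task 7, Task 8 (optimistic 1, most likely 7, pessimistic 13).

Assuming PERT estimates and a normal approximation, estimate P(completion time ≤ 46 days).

0.186

te_Task 1 = (1 + 4·3 + 11)/6 = 24/6 = 4; σ²_Task 1 = ((11−1)/6)² = 2.778
te_Task 2 = (10 + 4·14 + 30)/6 = 96/6 = 16; σ²_Task 2 = ((30−10)/6)² = 11.111
te_Task 3 = (6 + 4·7 + 8)/6 = 42/6 = 7; σ²_Task 3 = ((8−6)/6)² = 0.111
te_Task 4 = (10 + 4·13 + 16)/6 = 78/6 = 13; σ²_Task 4 = ((16−10)/6)² = 1.000
te_Task 5 = (1 + 4·3 + 5)/6 = 18/6 = 3; σ²_Task 5 = ((5−1)/6)² = 0.444
te_Task 6 = (10 + 4·13 + 22)/6 = 84/6 = 14; σ²_Task 6 = ((22−10)/6)² = 4.000
te_Task 7 = (1 + 4·2 + 3)/6 = 12/6 = 2; σ²_Task 7 = ((3−1)/6)² = 0.111
te_Task 8 = (6 + 4·7 + 20)/6 = 54/6 = 9; σ²_Task 8 = ((20−6)/6)² = 5.444
te_Task 9 = (1 + 4·7 + 13)/6 = 42/6 = 7; σ²_Task 9 = ((13−1)/6)² = 4.000

Forward pass:
ES_Task 1 = 0; EF_Task 1 = 4
ES_Task 2 = 0; EF_Task 2 = 16
ES_Task 3 = 0; EF_Task 3 = 7
ES_Task 4 = max(EF_Task 2=16, EF_Task 3=7) = 16; EF_Task 4 = 16+13 = 29
ES_Task 5 = 16; EF_Task 5 = 16+3 = 19
ES_Task 6 = 29; EF_Task 6 = 29+14 = 43
ES_Task 7 = 4; EF_Task 7 = 4+2 = 6
ES_Task 8 = max(EF_Task 1=4, EF_Task 2=16) = 16; EF_Task 8 = 16+9 = 25
ES_Task 9 = max(EF_Task 1=4, EF_Task 5=19, EF_Task 6=43, EF_Task 7=6, EF_Task 8=25) = 43; EF_Task 9 = 43+7 = 50
Expected project duration μ = 50 days. Critical path: Task 2 → Task 4 → Task 6 → Task 9.

Variance along critical path = 11.111 + 1.000 + 4.000 + 4.000 = 20.111; σ = √20.111 = 4.485 days.
Z = (46 − 50) / 4.485 = -0.892
P(T ≤ 46) = Φ(-0.892) ≈ 0.186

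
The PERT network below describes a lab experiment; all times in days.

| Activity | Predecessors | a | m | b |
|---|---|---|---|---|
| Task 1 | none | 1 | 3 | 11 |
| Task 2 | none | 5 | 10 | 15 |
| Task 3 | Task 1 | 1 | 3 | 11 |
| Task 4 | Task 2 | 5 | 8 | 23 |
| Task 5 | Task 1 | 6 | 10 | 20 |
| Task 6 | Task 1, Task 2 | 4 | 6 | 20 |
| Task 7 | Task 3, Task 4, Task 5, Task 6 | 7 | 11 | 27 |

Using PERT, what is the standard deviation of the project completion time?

te_Task 1 = (1 + 4·3 + 11)/6 = 24/6 = 4; σ²_Task 1 = ((11−1)/6)² = 2.778
te_Task 2 = (5 + 4·10 + 15)/6 = 60/6 = 10; σ²_Task 2 = ((15−5)/6)² = 2.778
te_Task 3 = (1 + 4·3 + 11)/6 = 24/6 = 4; σ²_Task 3 = ((11−1)/6)² = 2.778
te_Task 4 = (5 + 4·8 + 23)/6 = 60/6 = 10; σ²_Task 4 = ((23−5)/6)² = 9.000
te_Task 5 = (6 + 4·10 + 20)/6 = 66/6 = 11; σ²_Task 5 = ((20−6)/6)² = 5.444
te_Task 6 = (4 + 4·6 + 20)/6 = 48/6 = 8; σ²_Task 6 = ((20−4)/6)² = 7.111
te_Task 7 = (7 + 4·11 + 27)/6 = 78/6 = 13; σ²_Task 7 = ((27−7)/6)² = 11.111

Forward pass:
ES_Task 1 = 0; EF_Task 1 = 4
ES_Task 2 = 0; EF_Task 2 = 10
ES_Task 3 = 4; EF_Task 3 = 4+4 = 8
ES_Task 4 = 10; EF_Task 4 = 10+10 = 20
ES_Task 5 = 4; EF_Task 5 = 4+11 = 15
ES_Task 6 = max(EF_Task 1=4, EF_Task 2=10) = 10; EF_Task 6 = 10+8 = 18
ES_Task 7 = max(EF_Task 3=8, EF_Task 4=20, EF_Task 5=15, EF_Task 6=18) = 20; EF_Task 7 = 20+13 = 33
Expected project duration μ = 33 days. Critical path: Task 2 → Task 4 → Task 7.

Variance along critical path = 2.778 + 9.000 + 11.111 = 22.889
σ = √22.889 = 4.784 days

4.78 days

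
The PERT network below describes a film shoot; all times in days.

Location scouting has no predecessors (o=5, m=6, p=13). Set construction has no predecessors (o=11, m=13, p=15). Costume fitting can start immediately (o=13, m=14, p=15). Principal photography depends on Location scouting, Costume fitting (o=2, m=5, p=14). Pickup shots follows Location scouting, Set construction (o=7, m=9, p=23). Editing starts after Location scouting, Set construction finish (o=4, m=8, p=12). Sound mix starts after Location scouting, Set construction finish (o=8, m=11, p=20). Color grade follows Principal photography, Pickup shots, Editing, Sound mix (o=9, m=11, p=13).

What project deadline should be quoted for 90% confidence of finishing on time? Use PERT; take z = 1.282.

38.8 days

te_Location scouting = (5 + 4·6 + 13)/6 = 42/6 = 7; σ²_Location scouting = ((13−5)/6)² = 1.778
te_Set construction = (11 + 4·13 + 15)/6 = 78/6 = 13; σ²_Set construction = ((15−11)/6)² = 0.444
te_Costume fitting = (13 + 4·14 + 15)/6 = 84/6 = 14; σ²_Costume fitting = ((15−13)/6)² = 0.111
te_Principal photography = (2 + 4·5 + 14)/6 = 36/6 = 6; σ²_Principal photography = ((14−2)/6)² = 4.000
te_Pickup shots = (7 + 4·9 + 23)/6 = 66/6 = 11; σ²_Pickup shots = ((23−7)/6)² = 7.111
te_Editing = (4 + 4·8 + 12)/6 = 48/6 = 8; σ²_Editing = ((12−4)/6)² = 1.778
te_Sound mix = (8 + 4·11 + 20)/6 = 72/6 = 12; σ²_Sound mix = ((20−8)/6)² = 4.000
te_Color grade = (9 + 4·11 + 13)/6 = 66/6 = 11; σ²_Color grade = ((13−9)/6)² = 0.444

Forward pass:
ES_Location scouting = 0; EF_Location scouting = 7
ES_Set construction = 0; EF_Set construction = 13
ES_Costume fitting = 0; EF_Costume fitting = 14
ES_Principal photography = max(EF_Location scouting=7, EF_Costume fitting=14) = 14; EF_Principal photography = 14+6 = 20
ES_Pickup shots = max(EF_Location scouting=7, EF_Set construction=13) = 13; EF_Pickup shots = 13+11 = 24
ES_Editing = max(EF_Location scouting=7, EF_Set construction=13) = 13; EF_Editing = 13+8 = 21
ES_Sound mix = max(EF_Location scouting=7, EF_Set construction=13) = 13; EF_Sound mix = 13+12 = 25
ES_Color grade = max(EF_Principal photography=20, EF_Pickup shots=24, EF_Editing=21, EF_Sound mix=25) = 25; EF_Color grade = 25+11 = 36
Expected project duration μ = 36 days. Critical path: Set construction → Sound mix → Color grade.

Variance along critical path = 0.444 + 4.000 + 0.444 = 4.889; σ = 2.211 days.
D = μ + z·σ = 36 + 1.282·2.211 = 38.8 days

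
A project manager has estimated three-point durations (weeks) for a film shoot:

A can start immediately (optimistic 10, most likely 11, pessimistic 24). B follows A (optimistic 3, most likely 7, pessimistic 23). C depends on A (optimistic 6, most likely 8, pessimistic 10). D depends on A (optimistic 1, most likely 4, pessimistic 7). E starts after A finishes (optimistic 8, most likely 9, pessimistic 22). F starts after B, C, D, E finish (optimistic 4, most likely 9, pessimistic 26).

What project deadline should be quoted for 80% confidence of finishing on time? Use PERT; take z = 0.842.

te_A = (10 + 4·11 + 24)/6 = 78/6 = 13; σ²_A = ((24−10)/6)² = 5.444
te_B = (3 + 4·7 + 23)/6 = 54/6 = 9; σ²_B = ((23−3)/6)² = 11.111
te_C = (6 + 4·8 + 10)/6 = 48/6 = 8; σ²_C = ((10−6)/6)² = 0.444
te_D = (1 + 4·4 + 7)/6 = 24/6 = 4; σ²_D = ((7−1)/6)² = 1.000
te_E = (8 + 4·9 + 22)/6 = 66/6 = 11; σ²_E = ((22−8)/6)² = 5.444
te_F = (4 + 4·9 + 26)/6 = 66/6 = 11; σ²_F = ((26−4)/6)² = 13.444

Forward pass:
ES_A = 0; EF_A = 13
ES_B = 13; EF_B = 13+9 = 22
ES_C = 13; EF_C = 13+8 = 21
ES_D = 13; EF_D = 13+4 = 17
ES_E = 13; EF_E = 13+11 = 24
ES_F = max(EF_B=22, EF_C=21, EF_D=17, EF_E=24) = 24; EF_F = 24+11 = 35
Expected project duration μ = 35 weeks. Critical path: A → E → F.

Variance along critical path = 5.444 + 5.444 + 13.444 = 24.333; σ = 4.933 weeks.
D = μ + z·σ = 35 + 0.842·4.933 = 39.2 weeks

39.2 weeks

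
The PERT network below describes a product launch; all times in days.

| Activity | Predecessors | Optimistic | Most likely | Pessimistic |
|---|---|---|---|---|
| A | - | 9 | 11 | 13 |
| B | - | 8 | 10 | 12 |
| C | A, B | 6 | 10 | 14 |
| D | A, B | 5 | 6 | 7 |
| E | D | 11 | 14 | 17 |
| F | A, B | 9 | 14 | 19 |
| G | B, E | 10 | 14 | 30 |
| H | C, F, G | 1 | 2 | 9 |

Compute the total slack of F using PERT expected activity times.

22 days

te_A = (9 + 4·11 + 13)/6 = 66/6 = 11
te_B = (8 + 4·10 + 12)/6 = 60/6 = 10
te_C = (6 + 4·10 + 14)/6 = 60/6 = 10
te_D = (5 + 4·6 + 7)/6 = 36/6 = 6
te_E = (11 + 4·14 + 17)/6 = 84/6 = 14
te_F = (9 + 4·14 + 19)/6 = 84/6 = 14
te_G = (10 + 4·14 + 30)/6 = 96/6 = 16
te_H = (1 + 4·2 + 9)/6 = 18/6 = 3

Forward pass:
ES_A = 0; EF_A = 11
ES_B = 0; EF_B = 10
ES_C = max(EF_A=11, EF_B=10) = 11; EF_C = 11+10 = 21
ES_D = max(EF_A=11, EF_B=10) = 11; EF_D = 11+6 = 17
ES_E = 17; EF_E = 17+14 = 31
ES_F = max(EF_A=11, EF_B=10) = 11; EF_F = 11+14 = 25
ES_G = max(EF_B=10, EF_E=31) = 31; EF_G = 31+16 = 47
ES_H = max(EF_C=21, EF_F=25, EF_G=47) = 47; EF_H = 47+3 = 50
Expected project duration μ = 50 days. Critical path: A → D → E → G → H.

Backward pass:
LF_H = 50; LS_H = 50−3 = 47
LF_G = LS_H = 47; LS_G = 47−16 = 31
LF_F = LS_H = 47; LS_F = 47−14 = 33
LF_E = LS_G = 31; LS_E = 31−14 = 17
LF_D = LS_E = 17; LS_D = 17−6 = 11
LF_C = LS_H = 47; LS_C = 47−10 = 37
LF_B = min(LS_C=37, LS_D=11, LS_F=33, LS_G=31) = 11; LS_B = 11−10 = 1
LF_A = min(LS_C=37, LS_D=11, LS_F=33) = 11; LS_A = 11−11 = 0
Slack_F = LS_F − ES_F = 33 − 11 = 22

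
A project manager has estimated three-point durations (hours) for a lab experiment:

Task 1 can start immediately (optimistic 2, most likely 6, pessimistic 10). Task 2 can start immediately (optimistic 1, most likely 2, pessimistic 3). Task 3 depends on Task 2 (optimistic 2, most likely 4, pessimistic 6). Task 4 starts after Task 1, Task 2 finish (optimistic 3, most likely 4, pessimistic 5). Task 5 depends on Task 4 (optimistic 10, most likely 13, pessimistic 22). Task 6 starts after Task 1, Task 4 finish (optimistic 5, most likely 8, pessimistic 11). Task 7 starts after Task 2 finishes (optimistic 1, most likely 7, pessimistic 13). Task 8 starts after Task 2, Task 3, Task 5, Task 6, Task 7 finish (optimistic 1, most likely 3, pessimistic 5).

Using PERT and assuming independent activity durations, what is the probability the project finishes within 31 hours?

te_Task 1 = (2 + 4·6 + 10)/6 = 36/6 = 6; σ²_Task 1 = ((10−2)/6)² = 1.778
te_Task 2 = (1 + 4·2 + 3)/6 = 12/6 = 2; σ²_Task 2 = ((3−1)/6)² = 0.111
te_Task 3 = (2 + 4·4 + 6)/6 = 24/6 = 4; σ²_Task 3 = ((6−2)/6)² = 0.444
te_Task 4 = (3 + 4·4 + 5)/6 = 24/6 = 4; σ²_Task 4 = ((5−3)/6)² = 0.111
te_Task 5 = (10 + 4·13 + 22)/6 = 84/6 = 14; σ²_Task 5 = ((22−10)/6)² = 4.000
te_Task 6 = (5 + 4·8 + 11)/6 = 48/6 = 8; σ²_Task 6 = ((11−5)/6)² = 1.000
te_Task 7 = (1 + 4·7 + 13)/6 = 42/6 = 7; σ²_Task 7 = ((13−1)/6)² = 4.000
te_Task 8 = (1 + 4·3 + 5)/6 = 18/6 = 3; σ²_Task 8 = ((5−1)/6)² = 0.444

Forward pass:
ES_Task 1 = 0; EF_Task 1 = 6
ES_Task 2 = 0; EF_Task 2 = 2
ES_Task 3 = 2; EF_Task 3 = 2+4 = 6
ES_Task 4 = max(EF_Task 1=6, EF_Task 2=2) = 6; EF_Task 4 = 6+4 = 10
ES_Task 5 = 10; EF_Task 5 = 10+14 = 24
ES_Task 6 = max(EF_Task 1=6, EF_Task 4=10) = 10; EF_Task 6 = 10+8 = 18
ES_Task 7 = 2; EF_Task 7 = 2+7 = 9
ES_Task 8 = max(EF_Task 2=2, EF_Task 3=6, EF_Task 5=24, EF_Task 6=18, EF_Task 7=9) = 24; EF_Task 8 = 24+3 = 27
Expected project duration μ = 27 hours. Critical path: Task 1 → Task 4 → Task 5 → Task 8.

Variance along critical path = 1.778 + 0.111 + 4.000 + 0.444 = 6.333; σ = √6.333 = 2.517 hours.
Z = (31 − 27) / 2.517 = 1.589
P(T ≤ 31) = Φ(1.589) ≈ 0.944

0.944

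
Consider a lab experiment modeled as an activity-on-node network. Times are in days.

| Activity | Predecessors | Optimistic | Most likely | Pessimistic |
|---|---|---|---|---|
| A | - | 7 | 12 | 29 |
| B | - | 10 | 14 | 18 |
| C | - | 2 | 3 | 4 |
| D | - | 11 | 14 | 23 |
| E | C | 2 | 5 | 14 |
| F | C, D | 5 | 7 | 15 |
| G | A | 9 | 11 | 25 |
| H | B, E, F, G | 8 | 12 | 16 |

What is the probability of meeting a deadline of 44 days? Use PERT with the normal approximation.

te_A = (7 + 4·12 + 29)/6 = 84/6 = 14; σ²_A = ((29−7)/6)² = 13.444
te_B = (10 + 4·14 + 18)/6 = 84/6 = 14; σ²_B = ((18−10)/6)² = 1.778
te_C = (2 + 4·3 + 4)/6 = 18/6 = 3; σ²_C = ((4−2)/6)² = 0.111
te_D = (11 + 4·14 + 23)/6 = 90/6 = 15; σ²_D = ((23−11)/6)² = 4.000
te_E = (2 + 4·5 + 14)/6 = 36/6 = 6; σ²_E = ((14−2)/6)² = 4.000
te_F = (5 + 4·7 + 15)/6 = 48/6 = 8; σ²_F = ((15−5)/6)² = 2.778
te_G = (9 + 4·11 + 25)/6 = 78/6 = 13; σ²_G = ((25−9)/6)² = 7.111
te_H = (8 + 4·12 + 16)/6 = 72/6 = 12; σ²_H = ((16−8)/6)² = 1.778

Forward pass:
ES_A = 0; EF_A = 14
ES_B = 0; EF_B = 14
ES_C = 0; EF_C = 3
ES_D = 0; EF_D = 15
ES_E = 3; EF_E = 3+6 = 9
ES_F = max(EF_C=3, EF_D=15) = 15; EF_F = 15+8 = 23
ES_G = 14; EF_G = 14+13 = 27
ES_H = max(EF_B=14, EF_E=9, EF_F=23, EF_G=27) = 27; EF_H = 27+12 = 39
Expected project duration μ = 39 days. Critical path: A → G → H.

Variance along critical path = 13.444 + 7.111 + 1.778 = 22.333; σ = √22.333 = 4.726 days.
Z = (44 − 39) / 4.726 = 1.058
P(T ≤ 44) = Φ(1.058) ≈ 0.855

0.855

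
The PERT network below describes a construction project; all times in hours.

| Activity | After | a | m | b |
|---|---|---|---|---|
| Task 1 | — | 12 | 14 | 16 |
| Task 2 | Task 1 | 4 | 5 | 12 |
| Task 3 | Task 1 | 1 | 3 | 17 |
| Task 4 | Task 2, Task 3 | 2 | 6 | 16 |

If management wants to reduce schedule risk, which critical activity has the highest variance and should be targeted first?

te_Task 1 = (12 + 4·14 + 16)/6 = 84/6 = 14; σ²_Task 1 = ((16−12)/6)² = 0.444
te_Task 2 = (4 + 4·5 + 12)/6 = 36/6 = 6; σ²_Task 2 = ((12−4)/6)² = 1.778
te_Task 3 = (1 + 4·3 + 17)/6 = 30/6 = 5; σ²_Task 3 = ((17−1)/6)² = 7.111
te_Task 4 = (2 + 4·6 + 16)/6 = 42/6 = 7; σ²_Task 4 = ((16−2)/6)² = 5.444

Forward pass:
ES_Task 1 = 0; EF_Task 1 = 14
ES_Task 2 = 14; EF_Task 2 = 14+6 = 20
ES_Task 3 = 14; EF_Task 3 = 14+5 = 19
ES_Task 4 = max(EF_Task 2=20, EF_Task 3=19) = 20; EF_Task 4 = 20+7 = 27
Expected project duration μ = 27 hours. Critical path: Task 1 → Task 2 → Task 4.

Variances on critical path: σ²_Task 1=0.444, σ²_Task 2=1.778, σ²_Task 4=5.444.
Largest is σ²_Task 4 = 5.444.

Task 4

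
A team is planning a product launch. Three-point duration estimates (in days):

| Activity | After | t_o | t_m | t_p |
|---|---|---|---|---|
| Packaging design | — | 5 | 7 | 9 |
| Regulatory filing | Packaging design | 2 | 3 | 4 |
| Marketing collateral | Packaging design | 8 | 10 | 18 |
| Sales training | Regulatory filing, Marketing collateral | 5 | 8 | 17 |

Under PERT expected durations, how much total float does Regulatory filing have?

te_Packaging design = (5 + 4·7 + 9)/6 = 42/6 = 7
te_Regulatory filing = (2 + 4·3 + 4)/6 = 18/6 = 3
te_Marketing collateral = (8 + 4·10 + 18)/6 = 66/6 = 11
te_Sales training = (5 + 4·8 + 17)/6 = 54/6 = 9

Forward pass:
ES_Packaging design = 0; EF_Packaging design = 7
ES_Regulatory filing = 7; EF_Regulatory filing = 7+3 = 10
ES_Marketing collateral = 7; EF_Marketing collateral = 7+11 = 18
ES_Sales training = max(EF_Regulatory filing=10, EF_Marketing collateral=18) = 18; EF_Sales training = 18+9 = 27
Expected project duration μ = 27 days. Critical path: Packaging design → Marketing collateral → Sales training.

Backward pass:
LF_Sales training = 27; LS_Sales training = 27−9 = 18
LF_Marketing collateral = LS_Sales training = 18; LS_Marketing collateral = 18−11 = 7
LF_Regulatory filing = LS_Sales training = 18; LS_Regulatory filing = 18−3 = 15
LF_Packaging design = min(LS_Regulatory filing=15, LS_Marketing collateral=7) = 7; LS_Packaging design = 7−7 = 0
Slack_Regulatory filing = LS_Regulatory filing − ES_Regulatory filing = 15 − 7 = 8

8 days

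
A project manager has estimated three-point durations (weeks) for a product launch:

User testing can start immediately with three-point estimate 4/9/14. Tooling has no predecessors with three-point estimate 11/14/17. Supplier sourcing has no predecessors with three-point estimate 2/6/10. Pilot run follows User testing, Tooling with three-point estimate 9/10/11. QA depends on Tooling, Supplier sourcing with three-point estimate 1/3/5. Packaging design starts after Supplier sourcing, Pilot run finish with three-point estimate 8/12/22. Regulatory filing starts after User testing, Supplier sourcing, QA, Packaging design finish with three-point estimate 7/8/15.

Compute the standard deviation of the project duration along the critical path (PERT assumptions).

2.89 weeks

te_User testing = (4 + 4·9 + 14)/6 = 54/6 = 9; σ²_User testing = ((14−4)/6)² = 2.778
te_Tooling = (11 + 4·14 + 17)/6 = 84/6 = 14; σ²_Tooling = ((17−11)/6)² = 1.000
te_Supplier sourcing = (2 + 4·6 + 10)/6 = 36/6 = 6; σ²_Supplier sourcing = ((10−2)/6)² = 1.778
te_Pilot run = (9 + 4·10 + 11)/6 = 60/6 = 10; σ²_Pilot run = ((11−9)/6)² = 0.111
te_QA = (1 + 4·3 + 5)/6 = 18/6 = 3; σ²_QA = ((5−1)/6)² = 0.444
te_Packaging design = (8 + 4·12 + 22)/6 = 78/6 = 13; σ²_Packaging design = ((22−8)/6)² = 5.444
te_Regulatory filing = (7 + 4·8 + 15)/6 = 54/6 = 9; σ²_Regulatory filing = ((15−7)/6)² = 1.778

Forward pass:
ES_User testing = 0; EF_User testing = 9
ES_Tooling = 0; EF_Tooling = 14
ES_Supplier sourcing = 0; EF_Supplier sourcing = 6
ES_Pilot run = max(EF_User testing=9, EF_Tooling=14) = 14; EF_Pilot run = 14+10 = 24
ES_QA = max(EF_Tooling=14, EF_Supplier sourcing=6) = 14; EF_QA = 14+3 = 17
ES_Packaging design = max(EF_Supplier sourcing=6, EF_Pilot run=24) = 24; EF_Packaging design = 24+13 = 37
ES_Regulatory filing = max(EF_User testing=9, EF_Supplier sourcing=6, EF_QA=17, EF_Packaging design=37) = 37; EF_Regulatory filing = 37+9 = 46
Expected project duration μ = 46 weeks. Critical path: Tooling → Pilot run → Packaging design → Regulatory filing.

Variance along critical path = 1.000 + 0.111 + 5.444 + 1.778 = 8.333
σ = √8.333 = 2.887 weeks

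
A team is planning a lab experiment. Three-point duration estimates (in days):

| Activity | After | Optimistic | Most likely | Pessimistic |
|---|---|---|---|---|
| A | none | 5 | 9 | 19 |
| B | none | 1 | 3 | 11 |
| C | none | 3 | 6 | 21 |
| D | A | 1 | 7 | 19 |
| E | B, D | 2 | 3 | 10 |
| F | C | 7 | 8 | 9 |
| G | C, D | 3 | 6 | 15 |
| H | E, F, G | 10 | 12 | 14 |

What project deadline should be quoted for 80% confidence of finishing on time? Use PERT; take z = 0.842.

40.7 days

te_A = (5 + 4·9 + 19)/6 = 60/6 = 10; σ²_A = ((19−5)/6)² = 5.444
te_B = (1 + 4·3 + 11)/6 = 24/6 = 4; σ²_B = ((11−1)/6)² = 2.778
te_C = (3 + 4·6 + 21)/6 = 48/6 = 8; σ²_C = ((21−3)/6)² = 9.000
te_D = (1 + 4·7 + 19)/6 = 48/6 = 8; σ²_D = ((19−1)/6)² = 9.000
te_E = (2 + 4·3 + 10)/6 = 24/6 = 4; σ²_E = ((10−2)/6)² = 1.778
te_F = (7 + 4·8 + 9)/6 = 48/6 = 8; σ²_F = ((9−7)/6)² = 0.111
te_G = (3 + 4·6 + 15)/6 = 42/6 = 7; σ²_G = ((15−3)/6)² = 4.000
te_H = (10 + 4·12 + 14)/6 = 72/6 = 12; σ²_H = ((14−10)/6)² = 0.444

Forward pass:
ES_A = 0; EF_A = 10
ES_B = 0; EF_B = 4
ES_C = 0; EF_C = 8
ES_D = 10; EF_D = 10+8 = 18
ES_E = max(EF_B=4, EF_D=18) = 18; EF_E = 18+4 = 22
ES_F = 8; EF_F = 8+8 = 16
ES_G = max(EF_C=8, EF_D=18) = 18; EF_G = 18+7 = 25
ES_H = max(EF_E=22, EF_F=16, EF_G=25) = 25; EF_H = 25+12 = 37
Expected project duration μ = 37 days. Critical path: A → D → G → H.

Variance along critical path = 5.444 + 9.000 + 4.000 + 0.444 = 18.889; σ = 4.346 days.
D = μ + z·σ = 37 + 0.842·4.346 = 40.7 days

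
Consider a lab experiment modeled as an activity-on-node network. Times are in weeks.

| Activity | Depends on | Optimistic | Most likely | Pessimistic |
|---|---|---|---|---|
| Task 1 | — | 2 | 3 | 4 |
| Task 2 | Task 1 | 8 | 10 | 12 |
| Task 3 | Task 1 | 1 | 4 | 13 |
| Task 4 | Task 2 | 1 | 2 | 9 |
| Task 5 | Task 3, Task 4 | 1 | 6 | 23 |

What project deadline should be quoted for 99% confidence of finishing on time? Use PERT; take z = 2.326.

te_Task 1 = (2 + 4·3 + 4)/6 = 18/6 = 3; σ²_Task 1 = ((4−2)/6)² = 0.111
te_Task 2 = (8 + 4·10 + 12)/6 = 60/6 = 10; σ²_Task 2 = ((12−8)/6)² = 0.444
te_Task 3 = (1 + 4·4 + 13)/6 = 30/6 = 5; σ²_Task 3 = ((13−1)/6)² = 4.000
te_Task 4 = (1 + 4·2 + 9)/6 = 18/6 = 3; σ²_Task 4 = ((9−1)/6)² = 1.778
te_Task 5 = (1 + 4·6 + 23)/6 = 48/6 = 8; σ²_Task 5 = ((23−1)/6)² = 13.444

Forward pass:
ES_Task 1 = 0; EF_Task 1 = 3
ES_Task 2 = 3; EF_Task 2 = 3+10 = 13
ES_Task 3 = 3; EF_Task 3 = 3+5 = 8
ES_Task 4 = 13; EF_Task 4 = 13+3 = 16
ES_Task 5 = max(EF_Task 3=8, EF_Task 4=16) = 16; EF_Task 5 = 16+8 = 24
Expected project duration μ = 24 weeks. Critical path: Task 1 → Task 2 → Task 4 → Task 5.

Variance along critical path = 0.111 + 0.444 + 1.778 + 13.444 = 15.778; σ = 3.972 weeks.
D = μ + z·σ = 24 + 2.326·3.972 = 33.2 weeks

33.2 weeks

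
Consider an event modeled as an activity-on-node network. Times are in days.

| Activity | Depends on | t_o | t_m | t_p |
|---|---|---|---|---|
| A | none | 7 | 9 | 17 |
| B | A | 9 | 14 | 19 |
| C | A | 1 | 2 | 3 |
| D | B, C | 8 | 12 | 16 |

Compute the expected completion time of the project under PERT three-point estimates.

36 days

te_A = (7 + 4·9 + 17)/6 = 60/6 = 10
te_B = (9 + 4·14 + 19)/6 = 84/6 = 14
te_C = (1 + 4·2 + 3)/6 = 12/6 = 2
te_D = (8 + 4·12 + 16)/6 = 72/6 = 12

Forward pass:
ES_A = 0; EF_A = 10
ES_B = 10; EF_B = 10+14 = 24
ES_C = 10; EF_C = 10+2 = 12
ES_D = max(EF_B=24, EF_C=12) = 24; EF_D = 24+12 = 36
Expected project duration μ = 36 days. Critical path: A → B → D.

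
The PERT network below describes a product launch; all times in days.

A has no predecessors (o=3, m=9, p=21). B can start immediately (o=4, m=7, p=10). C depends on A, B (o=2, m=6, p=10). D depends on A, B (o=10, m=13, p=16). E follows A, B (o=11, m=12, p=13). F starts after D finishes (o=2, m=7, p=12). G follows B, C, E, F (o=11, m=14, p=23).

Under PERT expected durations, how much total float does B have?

3 days

te_A = (3 + 4·9 + 21)/6 = 60/6 = 10
te_B = (4 + 4·7 + 10)/6 = 42/6 = 7
te_C = (2 + 4·6 + 10)/6 = 36/6 = 6
te_D = (10 + 4·13 + 16)/6 = 78/6 = 13
te_E = (11 + 4·12 + 13)/6 = 72/6 = 12
te_F = (2 + 4·7 + 12)/6 = 42/6 = 7
te_G = (11 + 4·14 + 23)/6 = 90/6 = 15

Forward pass:
ES_A = 0; EF_A = 10
ES_B = 0; EF_B = 7
ES_C = max(EF_A=10, EF_B=7) = 10; EF_C = 10+6 = 16
ES_D = max(EF_A=10, EF_B=7) = 10; EF_D = 10+13 = 23
ES_E = max(EF_A=10, EF_B=7) = 10; EF_E = 10+12 = 22
ES_F = 23; EF_F = 23+7 = 30
ES_G = max(EF_B=7, EF_C=16, EF_E=22, EF_F=30) = 30; EF_G = 30+15 = 45
Expected project duration μ = 45 days. Critical path: A → D → F → G.

Backward pass:
LF_G = 45; LS_G = 45−15 = 30
LF_F = LS_G = 30; LS_F = 30−7 = 23
LF_E = LS_G = 30; LS_E = 30−12 = 18
LF_D = LS_F = 23; LS_D = 23−13 = 10
LF_C = LS_G = 30; LS_C = 30−6 = 24
LF_B = min(LS_C=24, LS_D=10, LS_E=18, LS_G=30) = 10; LS_B = 10−7 = 3
LF_A = min(LS_C=24, LS_D=10, LS_E=18) = 10; LS_A = 10−10 = 0
Slack_B = LS_B − ES_B = 3 − 0 = 3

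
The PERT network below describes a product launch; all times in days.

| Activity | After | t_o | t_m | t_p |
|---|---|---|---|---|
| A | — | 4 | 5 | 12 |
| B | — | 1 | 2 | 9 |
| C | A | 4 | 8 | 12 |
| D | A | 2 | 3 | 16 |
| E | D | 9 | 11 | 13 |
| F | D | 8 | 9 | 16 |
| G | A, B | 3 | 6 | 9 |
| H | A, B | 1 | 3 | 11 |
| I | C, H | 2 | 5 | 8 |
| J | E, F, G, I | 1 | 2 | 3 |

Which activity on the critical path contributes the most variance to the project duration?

te_A = (4 + 4·5 + 12)/6 = 36/6 = 6; σ²_A = ((12−4)/6)² = 1.778
te_B = (1 + 4·2 + 9)/6 = 18/6 = 3; σ²_B = ((9−1)/6)² = 1.778
te_C = (4 + 4·8 + 12)/6 = 48/6 = 8; σ²_C = ((12−4)/6)² = 1.778
te_D = (2 + 4·3 + 16)/6 = 30/6 = 5; σ²_D = ((16−2)/6)² = 5.444
te_E = (9 + 4·11 + 13)/6 = 66/6 = 11; σ²_E = ((13−9)/6)² = 0.444
te_F = (8 + 4·9 + 16)/6 = 60/6 = 10; σ²_F = ((16−8)/6)² = 1.778
te_G = (3 + 4·6 + 9)/6 = 36/6 = 6; σ²_G = ((9−3)/6)² = 1.000
te_H = (1 + 4·3 + 11)/6 = 24/6 = 4; σ²_H = ((11−1)/6)² = 2.778
te_I = (2 + 4·5 + 8)/6 = 30/6 = 5; σ²_I = ((8−2)/6)² = 1.000
te_J = (1 + 4·2 + 3)/6 = 12/6 = 2; σ²_J = ((3−1)/6)² = 0.111

Forward pass:
ES_A = 0; EF_A = 6
ES_B = 0; EF_B = 3
ES_C = 6; EF_C = 6+8 = 14
ES_D = 6; EF_D = 6+5 = 11
ES_E = 11; EF_E = 11+11 = 22
ES_F = 11; EF_F = 11+10 = 21
ES_G = max(EF_A=6, EF_B=3) = 6; EF_G = 6+6 = 12
ES_H = max(EF_A=6, EF_B=3) = 6; EF_H = 6+4 = 10
ES_I = max(EF_C=14, EF_H=10) = 14; EF_I = 14+5 = 19
ES_J = max(EF_E=22, EF_F=21, EF_G=12, EF_I=19) = 22; EF_J = 22+2 = 24
Expected project duration μ = 24 days. Critical path: A → D → E → J.

Variances on critical path: σ²_A=1.778, σ²_D=5.444, σ²_E=0.444, σ²_J=0.111.
Largest is σ²_D = 5.444.

D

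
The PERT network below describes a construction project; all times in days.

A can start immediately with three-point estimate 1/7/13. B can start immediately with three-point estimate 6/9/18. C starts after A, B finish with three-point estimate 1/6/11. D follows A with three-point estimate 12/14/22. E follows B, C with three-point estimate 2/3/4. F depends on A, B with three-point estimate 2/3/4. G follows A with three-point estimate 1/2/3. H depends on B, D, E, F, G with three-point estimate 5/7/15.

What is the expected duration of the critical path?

te_A = (1 + 4·7 + 13)/6 = 42/6 = 7
te_B = (6 + 4·9 + 18)/6 = 60/6 = 10
te_C = (1 + 4·6 + 11)/6 = 36/6 = 6
te_D = (12 + 4·14 + 22)/6 = 90/6 = 15
te_E = (2 + 4·3 + 4)/6 = 18/6 = 3
te_F = (2 + 4·3 + 4)/6 = 18/6 = 3
te_G = (1 + 4·2 + 3)/6 = 12/6 = 2
te_H = (5 + 4·7 + 15)/6 = 48/6 = 8

Forward pass:
ES_A = 0; EF_A = 7
ES_B = 0; EF_B = 10
ES_C = max(EF_A=7, EF_B=10) = 10; EF_C = 10+6 = 16
ES_D = 7; EF_D = 7+15 = 22
ES_E = max(EF_B=10, EF_C=16) = 16; EF_E = 16+3 = 19
ES_F = max(EF_A=7, EF_B=10) = 10; EF_F = 10+3 = 13
ES_G = 7; EF_G = 7+2 = 9
ES_H = max(EF_B=10, EF_D=22, EF_E=19, EF_F=13, EF_G=9) = 22; EF_H = 22+8 = 30
Expected project duration μ = 30 days. Critical path: A → D → H.

30 days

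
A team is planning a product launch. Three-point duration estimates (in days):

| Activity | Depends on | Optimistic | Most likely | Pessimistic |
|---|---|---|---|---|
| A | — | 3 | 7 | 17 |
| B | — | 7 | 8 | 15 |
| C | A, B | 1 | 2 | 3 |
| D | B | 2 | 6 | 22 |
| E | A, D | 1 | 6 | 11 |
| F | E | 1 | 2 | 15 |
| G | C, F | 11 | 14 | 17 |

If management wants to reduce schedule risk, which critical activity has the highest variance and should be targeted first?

te_A = (3 + 4·7 + 17)/6 = 48/6 = 8; σ²_A = ((17−3)/6)² = 5.444
te_B = (7 + 4·8 + 15)/6 = 54/6 = 9; σ²_B = ((15−7)/6)² = 1.778
te_C = (1 + 4·2 + 3)/6 = 12/6 = 2; σ²_C = ((3−1)/6)² = 0.111
te_D = (2 + 4·6 + 22)/6 = 48/6 = 8; σ²_D = ((22−2)/6)² = 11.111
te_E = (1 + 4·6 + 11)/6 = 36/6 = 6; σ²_E = ((11−1)/6)² = 2.778
te_F = (1 + 4·2 + 15)/6 = 24/6 = 4; σ²_F = ((15−1)/6)² = 5.444
te_G = (11 + 4·14 + 17)/6 = 84/6 = 14; σ²_G = ((17−11)/6)² = 1.000

Forward pass:
ES_A = 0; EF_A = 8
ES_B = 0; EF_B = 9
ES_C = max(EF_A=8, EF_B=9) = 9; EF_C = 9+2 = 11
ES_D = 9; EF_D = 9+8 = 17
ES_E = max(EF_A=8, EF_D=17) = 17; EF_E = 17+6 = 23
ES_F = 23; EF_F = 23+4 = 27
ES_G = max(EF_C=11, EF_F=27) = 27; EF_G = 27+14 = 41
Expected project duration μ = 41 days. Critical path: B → D → E → F → G.

Variances on critical path: σ²_B=1.778, σ²_D=11.111, σ²_E=2.778, σ²_F=5.444, σ²_G=1.000.
Largest is σ²_D = 11.111.

D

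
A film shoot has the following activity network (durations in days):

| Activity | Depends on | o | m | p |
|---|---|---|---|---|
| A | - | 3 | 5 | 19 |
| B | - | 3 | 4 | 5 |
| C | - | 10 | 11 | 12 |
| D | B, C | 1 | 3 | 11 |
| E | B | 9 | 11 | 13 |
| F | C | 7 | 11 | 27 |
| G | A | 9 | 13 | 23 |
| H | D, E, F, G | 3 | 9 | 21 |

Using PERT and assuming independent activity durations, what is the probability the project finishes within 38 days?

te_A = (3 + 4·5 + 19)/6 = 42/6 = 7; σ²_A = ((19−3)/6)² = 7.111
te_B = (3 + 4·4 + 5)/6 = 24/6 = 4; σ²_B = ((5−3)/6)² = 0.111
te_C = (10 + 4·11 + 12)/6 = 66/6 = 11; σ²_C = ((12−10)/6)² = 0.111
te_D = (1 + 4·3 + 11)/6 = 24/6 = 4; σ²_D = ((11−1)/6)² = 2.778
te_E = (9 + 4·11 + 13)/6 = 66/6 = 11; σ²_E = ((13−9)/6)² = 0.444
te_F = (7 + 4·11 + 27)/6 = 78/6 = 13; σ²_F = ((27−7)/6)² = 11.111
te_G = (9 + 4·13 + 23)/6 = 84/6 = 14; σ²_G = ((23−9)/6)² = 5.444
te_H = (3 + 4·9 + 21)/6 = 60/6 = 10; σ²_H = ((21−3)/6)² = 9.000

Forward pass:
ES_A = 0; EF_A = 7
ES_B = 0; EF_B = 4
ES_C = 0; EF_C = 11
ES_D = max(EF_B=4, EF_C=11) = 11; EF_D = 11+4 = 15
ES_E = 4; EF_E = 4+11 = 15
ES_F = 11; EF_F = 11+13 = 24
ES_G = 7; EF_G = 7+14 = 21
ES_H = max(EF_D=15, EF_E=15, EF_F=24, EF_G=21) = 24; EF_H = 24+10 = 34
Expected project duration μ = 34 days. Critical path: C → F → H.

Variance along critical path = 0.111 + 11.111 + 9.000 = 20.222; σ = √20.222 = 4.497 days.
Z = (38 − 34) / 4.497 = 0.889
P(T ≤ 38) = Φ(0.889) ≈ 0.813

0.813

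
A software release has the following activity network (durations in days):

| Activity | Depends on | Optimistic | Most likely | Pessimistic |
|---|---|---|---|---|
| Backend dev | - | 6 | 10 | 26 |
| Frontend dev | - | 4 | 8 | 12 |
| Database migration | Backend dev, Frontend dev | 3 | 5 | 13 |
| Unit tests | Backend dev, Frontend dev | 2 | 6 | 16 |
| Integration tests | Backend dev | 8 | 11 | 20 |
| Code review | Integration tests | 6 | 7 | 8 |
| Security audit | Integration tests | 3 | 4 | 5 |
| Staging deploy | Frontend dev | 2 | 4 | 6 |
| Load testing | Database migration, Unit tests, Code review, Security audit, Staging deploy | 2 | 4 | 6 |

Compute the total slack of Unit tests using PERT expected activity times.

te_Backend dev = (6 + 4·10 + 26)/6 = 72/6 = 12
te_Frontend dev = (4 + 4·8 + 12)/6 = 48/6 = 8
te_Database migration = (3 + 4·5 + 13)/6 = 36/6 = 6
te_Unit tests = (2 + 4·6 + 16)/6 = 42/6 = 7
te_Integration tests = (8 + 4·11 + 20)/6 = 72/6 = 12
te_Code review = (6 + 4·7 + 8)/6 = 42/6 = 7
te_Security audit = (3 + 4·4 + 5)/6 = 24/6 = 4
te_Staging deploy = (2 + 4·4 + 6)/6 = 24/6 = 4
te_Load testing = (2 + 4·4 + 6)/6 = 24/6 = 4

Forward pass:
ES_Backend dev = 0; EF_Backend dev = 12
ES_Frontend dev = 0; EF_Frontend dev = 8
ES_Database migration = max(EF_Backend dev=12, EF_Frontend dev=8) = 12; EF_Database migration = 12+6 = 18
ES_Unit tests = max(EF_Backend dev=12, EF_Frontend dev=8) = 12; EF_Unit tests = 12+7 = 19
ES_Integration tests = 12; EF_Integration tests = 12+12 = 24
ES_Code review = 24; EF_Code review = 24+7 = 31
ES_Security audit = 24; EF_Security audit = 24+4 = 28
ES_Staging deploy = 8; EF_Staging deploy = 8+4 = 12
ES_Load testing = max(EF_Database migration=18, EF_Unit tests=19, EF_Code review=31, EF_Security audit=28, EF_Staging deploy=12) = 31; EF_Load testing = 31+4 = 35
Expected project duration μ = 35 days. Critical path: Backend dev → Integration tests → Code review → Load testing.

Backward pass:
LF_Load testing = 35; LS_Load testing = 35−4 = 31
LF_Staging deploy = LS_Load testing = 31; LS_Staging deploy = 31−4 = 27
LF_Security audit = LS_Load testing = 31; LS_Security audit = 31−4 = 27
LF_Code review = LS_Load testing = 31; LS_Code review = 31−7 = 24
LF_Integration tests = min(LS_Code review=24, LS_Security audit=27) = 24; LS_Integration tests = 24−12 = 12
LF_Unit tests = LS_Load testing = 31; LS_Unit tests = 31−7 = 24
LF_Database migration = LS_Load testing = 31; LS_Database migration = 31−6 = 25
LF_Frontend dev = min(LS_Database migration=25, LS_Unit tests=24, LS_Staging deploy=27) = 24; LS_Frontend dev = 24−8 = 16
LF_Backend dev = min(LS_Database migration=25, LS_Unit tests=24, LS_Integration tests=12) = 12; LS_Backend dev = 12−12 = 0
Slack_Unit tests = LS_Unit tests − ES_Unit tests = 24 − 12 = 12

12 days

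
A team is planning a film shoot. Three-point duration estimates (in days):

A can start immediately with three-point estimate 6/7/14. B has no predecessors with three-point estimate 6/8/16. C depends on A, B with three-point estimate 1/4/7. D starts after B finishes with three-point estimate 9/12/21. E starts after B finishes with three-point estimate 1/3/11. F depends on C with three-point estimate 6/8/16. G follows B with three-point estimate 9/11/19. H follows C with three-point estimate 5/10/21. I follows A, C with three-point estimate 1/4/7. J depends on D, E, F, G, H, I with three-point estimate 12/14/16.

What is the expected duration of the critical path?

te_A = (6 + 4·7 + 14)/6 = 48/6 = 8
te_B = (6 + 4·8 + 16)/6 = 54/6 = 9
te_C = (1 + 4·4 + 7)/6 = 24/6 = 4
te_D = (9 + 4·12 + 21)/6 = 78/6 = 13
te_E = (1 + 4·3 + 11)/6 = 24/6 = 4
te_F = (6 + 4·8 + 16)/6 = 54/6 = 9
te_G = (9 + 4·11 + 19)/6 = 72/6 = 12
te_H = (5 + 4·10 + 21)/6 = 66/6 = 11
te_I = (1 + 4·4 + 7)/6 = 24/6 = 4
te_J = (12 + 4·14 + 16)/6 = 84/6 = 14

Forward pass:
ES_A = 0; EF_A = 8
ES_B = 0; EF_B = 9
ES_C = max(EF_A=8, EF_B=9) = 9; EF_C = 9+4 = 13
ES_D = 9; EF_D = 9+13 = 22
ES_E = 9; EF_E = 9+4 = 13
ES_F = 13; EF_F = 13+9 = 22
ES_G = 9; EF_G = 9+12 = 21
ES_H = 13; EF_H = 13+11 = 24
ES_I = max(EF_A=8, EF_C=13) = 13; EF_I = 13+4 = 17
ES_J = max(EF_D=22, EF_E=13, EF_F=22, EF_G=21, EF_H=24, EF_I=17) = 24; EF_J = 24+14 = 38
Expected project duration μ = 38 days. Critical path: B → C → H → J.

38 days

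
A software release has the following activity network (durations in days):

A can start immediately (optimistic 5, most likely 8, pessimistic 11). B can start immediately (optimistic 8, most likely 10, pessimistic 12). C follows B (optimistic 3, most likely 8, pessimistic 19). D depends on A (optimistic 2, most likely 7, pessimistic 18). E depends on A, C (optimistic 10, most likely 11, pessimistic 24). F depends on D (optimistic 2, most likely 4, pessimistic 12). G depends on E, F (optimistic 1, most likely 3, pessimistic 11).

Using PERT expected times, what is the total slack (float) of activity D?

te_A = (5 + 4·8 + 11)/6 = 48/6 = 8
te_B = (8 + 4·10 + 12)/6 = 60/6 = 10
te_C = (3 + 4·8 + 19)/6 = 54/6 = 9
te_D = (2 + 4·7 + 18)/6 = 48/6 = 8
te_E = (10 + 4·11 + 24)/6 = 78/6 = 13
te_F = (2 + 4·4 + 12)/6 = 30/6 = 5
te_G = (1 + 4·3 + 11)/6 = 24/6 = 4

Forward pass:
ES_A = 0; EF_A = 8
ES_B = 0; EF_B = 10
ES_C = 10; EF_C = 10+9 = 19
ES_D = 8; EF_D = 8+8 = 16
ES_E = max(EF_A=8, EF_C=19) = 19; EF_E = 19+13 = 32
ES_F = 16; EF_F = 16+5 = 21
ES_G = max(EF_E=32, EF_F=21) = 32; EF_G = 32+4 = 36
Expected project duration μ = 36 days. Critical path: B → C → E → G.

Backward pass:
LF_G = 36; LS_G = 36−4 = 32
LF_F = LS_G = 32; LS_F = 32−5 = 27
LF_E = LS_G = 32; LS_E = 32−13 = 19
LF_D = LS_F = 27; LS_D = 27−8 = 19
LF_C = LS_E = 19; LS_C = 19−9 = 10
LF_B = LS_C = 10; LS_B = 10−10 = 0
LF_A = min(LS_D=19, LS_E=19) = 19; LS_A = 19−8 = 11
Slack_D = LS_D − ES_D = 19 − 8 = 11

11 days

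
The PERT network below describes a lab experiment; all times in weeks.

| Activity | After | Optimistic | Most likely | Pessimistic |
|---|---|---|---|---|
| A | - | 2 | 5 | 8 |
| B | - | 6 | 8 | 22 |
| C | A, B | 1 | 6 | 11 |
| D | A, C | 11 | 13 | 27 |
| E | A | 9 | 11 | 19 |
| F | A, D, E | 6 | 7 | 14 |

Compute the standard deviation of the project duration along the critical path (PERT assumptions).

4.33 weeks

te_A = (2 + 4·5 + 8)/6 = 30/6 = 5; σ²_A = ((8−2)/6)² = 1.000
te_B = (6 + 4·8 + 22)/6 = 60/6 = 10; σ²_B = ((22−6)/6)² = 7.111
te_C = (1 + 4·6 + 11)/6 = 36/6 = 6; σ²_C = ((11−1)/6)² = 2.778
te_D = (11 + 4·13 + 27)/6 = 90/6 = 15; σ²_D = ((27−11)/6)² = 7.111
te_E = (9 + 4·11 + 19)/6 = 72/6 = 12; σ²_E = ((19−9)/6)² = 2.778
te_F = (6 + 4·7 + 14)/6 = 48/6 = 8; σ²_F = ((14−6)/6)² = 1.778

Forward pass:
ES_A = 0; EF_A = 5
ES_B = 0; EF_B = 10
ES_C = max(EF_A=5, EF_B=10) = 10; EF_C = 10+6 = 16
ES_D = max(EF_A=5, EF_C=16) = 16; EF_D = 16+15 = 31
ES_E = 5; EF_E = 5+12 = 17
ES_F = max(EF_A=5, EF_D=31, EF_E=17) = 31; EF_F = 31+8 = 39
Expected project duration μ = 39 weeks. Critical path: B → C → D → F.

Variance along critical path = 7.111 + 2.778 + 7.111 + 1.778 = 18.778
σ = √18.778 = 4.333 weeks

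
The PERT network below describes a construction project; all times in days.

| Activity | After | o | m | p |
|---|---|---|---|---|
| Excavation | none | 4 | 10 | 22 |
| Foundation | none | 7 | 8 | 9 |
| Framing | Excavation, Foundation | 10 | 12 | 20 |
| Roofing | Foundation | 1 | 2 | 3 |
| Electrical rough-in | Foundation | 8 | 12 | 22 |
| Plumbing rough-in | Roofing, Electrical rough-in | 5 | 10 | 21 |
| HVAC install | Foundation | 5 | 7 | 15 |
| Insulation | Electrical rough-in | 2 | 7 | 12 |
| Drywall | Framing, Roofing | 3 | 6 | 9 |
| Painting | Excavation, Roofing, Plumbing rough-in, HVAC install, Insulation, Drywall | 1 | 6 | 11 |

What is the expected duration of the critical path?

te_Excavation = (4 + 4·10 + 22)/6 = 66/6 = 11
te_Foundation = (7 + 4·8 + 9)/6 = 48/6 = 8
te_Framing = (10 + 4·12 + 20)/6 = 78/6 = 13
te_Roofing = (1 + 4·2 + 3)/6 = 12/6 = 2
te_Electrical rough-in = (8 + 4·12 + 22)/6 = 78/6 = 13
te_Plumbing rough-in = (5 + 4·10 + 21)/6 = 66/6 = 11
te_HVAC install = (5 + 4·7 + 15)/6 = 48/6 = 8
te_Insulation = (2 + 4·7 + 12)/6 = 42/6 = 7
te_Drywall = (3 + 4·6 + 9)/6 = 36/6 = 6
te_Painting = (1 + 4·6 + 11)/6 = 36/6 = 6

Forward pass:
ES_Excavation = 0; EF_Excavation = 11
ES_Foundation = 0; EF_Foundation = 8
ES_Framing = max(EF_Excavation=11, EF_Foundation=8) = 11; EF_Framing = 11+13 = 24
ES_Roofing = 8; EF_Roofing = 8+2 = 10
ES_Electrical rough-in = 8; EF_Electrical rough-in = 8+13 = 21
ES_Plumbing rough-in = max(EF_Roofing=10, EF_Electrical rough-in=21) = 21; EF_Plumbing rough-in = 21+11 = 32
ES_HVAC install = 8; EF_HVAC install = 8+8 = 16
ES_Insulation = 21; EF_Insulation = 21+7 = 28
ES_Drywall = max(EF_Framing=24, EF_Roofing=10) = 24; EF_Drywall = 24+6 = 30
ES_Painting = max(EF_Excavation=11, EF_Roofing=10, EF_Plumbing rough-in=32, EF_HVAC install=16, EF_Insulation=28, EF_Drywall=30) = 32; EF_Painting = 32+6 = 38
Expected project duration μ = 38 days. Critical path: Foundation → Electrical rough-in → Plumbing rough-in → Painting.

38 days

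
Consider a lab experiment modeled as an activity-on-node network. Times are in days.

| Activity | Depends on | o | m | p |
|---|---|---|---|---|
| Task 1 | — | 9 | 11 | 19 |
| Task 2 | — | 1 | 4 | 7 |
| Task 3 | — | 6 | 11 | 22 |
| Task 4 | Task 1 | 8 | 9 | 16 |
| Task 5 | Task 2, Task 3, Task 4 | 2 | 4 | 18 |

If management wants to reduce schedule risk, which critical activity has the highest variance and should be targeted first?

te_Task 1 = (9 + 4·11 + 19)/6 = 72/6 = 12; σ²_Task 1 = ((19−9)/6)² = 2.778
te_Task 2 = (1 + 4·4 + 7)/6 = 24/6 = 4; σ²_Task 2 = ((7−1)/6)² = 1.000
te_Task 3 = (6 + 4·11 + 22)/6 = 72/6 = 12; σ²_Task 3 = ((22−6)/6)² = 7.111
te_Task 4 = (8 + 4·9 + 16)/6 = 60/6 = 10; σ²_Task 4 = ((16−8)/6)² = 1.778
te_Task 5 = (2 + 4·4 + 18)/6 = 36/6 = 6; σ²_Task 5 = ((18−2)/6)² = 7.111

Forward pass:
ES_Task 1 = 0; EF_Task 1 = 12
ES_Task 2 = 0; EF_Task 2 = 4
ES_Task 3 = 0; EF_Task 3 = 12
ES_Task 4 = 12; EF_Task 4 = 12+10 = 22
ES_Task 5 = max(EF_Task 2=4, EF_Task 3=12, EF_Task 4=22) = 22; EF_Task 5 = 22+6 = 28
Expected project duration μ = 28 days. Critical path: Task 1 → Task 4 → Task 5.

Variances on critical path: σ²_Task 1=2.778, σ²_Task 4=1.778, σ²_Task 5=7.111.
Largest is σ²_Task 5 = 7.111.

Task 5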